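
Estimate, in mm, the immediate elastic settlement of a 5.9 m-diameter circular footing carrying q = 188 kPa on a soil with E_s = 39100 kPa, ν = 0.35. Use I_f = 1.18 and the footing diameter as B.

Immediate (elastic) settlement: S_e = q·B·(1−ν²)/E_s · I_f.
S_e = 188 × 5.9 × (1 − 0.35²) / 39100 × 1.18
    = 188 × 5.9 × 0.8775 / 39100 × 1.18
    = 0.02937 m = 29.37 mm

S_e ≈ 29.4 mm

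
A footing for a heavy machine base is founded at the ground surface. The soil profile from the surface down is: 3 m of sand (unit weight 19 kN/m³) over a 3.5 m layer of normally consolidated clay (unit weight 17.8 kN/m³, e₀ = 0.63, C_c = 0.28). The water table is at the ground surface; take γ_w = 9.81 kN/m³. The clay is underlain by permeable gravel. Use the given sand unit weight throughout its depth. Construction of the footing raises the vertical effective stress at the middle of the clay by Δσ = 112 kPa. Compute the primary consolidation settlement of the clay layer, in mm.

S_c ≈ 341 mm

Mid-depth of clay below the ground surface: z = 3 + 3.5/2 = 4.75 m.
Total vertical stress at mid-clay: σ_v = 19×3 + 17.8×1.75 = 88.15 kPa.
Pore pressure: u = 9.81×(4.75 − 0) = 46.598 kPa.
Initial effective stress: σ'_0 = σ_v − u = 88.15 − 46.598 = 41.552 kPa.
Final effective stress: σ'_f = σ'_0 + Δσ = 41.552 + 112 = 153.55 kPa.
Normally consolidated clay, so the full stress increment lies on the virgin compression line:
S_c = C_c·H/(1+e₀)·log₁₀(σ'_f/σ'_0) = 0.28×3.5/(1+0.63)×log₁₀(153.55/41.552)
    = 0.60123 × 0.56766 = 0.3413 m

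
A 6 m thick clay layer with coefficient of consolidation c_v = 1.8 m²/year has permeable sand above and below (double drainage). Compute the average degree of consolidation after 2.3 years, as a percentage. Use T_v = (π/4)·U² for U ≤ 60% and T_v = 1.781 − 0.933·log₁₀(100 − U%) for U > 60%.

U ≈ 73.9 %

Drainage path length: H_d = H/2 = 3 m (double drainage).
T_v = c_v·t/H_d² = 1.8×2.3/3² = 0.46.
T_v = 0.46 corresponds to the U > 60% branch:
U = 1 − 10^((1.781 − T_v)/0.933)/100 = 0.7395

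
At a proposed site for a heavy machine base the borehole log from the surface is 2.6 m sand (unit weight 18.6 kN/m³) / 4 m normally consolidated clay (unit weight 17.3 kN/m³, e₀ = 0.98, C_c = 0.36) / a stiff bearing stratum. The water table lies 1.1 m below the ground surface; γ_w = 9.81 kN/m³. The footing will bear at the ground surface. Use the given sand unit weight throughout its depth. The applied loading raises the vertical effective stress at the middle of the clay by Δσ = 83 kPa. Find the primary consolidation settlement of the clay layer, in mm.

Mid-depth of clay below the ground surface: z = 2.6 + 4/2 = 4.6 m.
Total vertical stress at mid-clay: σ_v = 18.6×2.6 + 17.3×2 = 82.96 kPa.
Pore pressure: u = 9.81×(4.6 − 1.1) = 34.335 kPa.
Initial effective stress: σ'_0 = σ_v − u = 82.96 − 34.335 = 48.625 kPa.
Final effective stress: σ'_f = σ'_0 + Δσ = 48.625 + 83 = 131.62 kPa.
Normally consolidated clay, so the full stress increment lies on the virgin compression line:
S_c = C_c·H/(1+e₀)·log₁₀(σ'_f/σ'_0) = 0.36×4/(1+0.98)×log₁₀(131.62/48.625)
    = 0.72727 × 0.43246 = 0.3145 m

S_c ≈ 315 mm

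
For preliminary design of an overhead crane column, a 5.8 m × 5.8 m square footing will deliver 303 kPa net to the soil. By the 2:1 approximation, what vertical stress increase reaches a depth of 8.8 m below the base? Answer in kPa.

Δσ_z ≈ 47.8 kPa

By the 2:1 method the load spreads at 1 horizontal : 2 vertical, so at depth z the loaded area has grown by z in each plan dimension:
Δσ = qBL/((B+z)(L+z)) = 303×5.8×5.8/((5.8+8.8)(5.8+8.8)) = 47.818 kPa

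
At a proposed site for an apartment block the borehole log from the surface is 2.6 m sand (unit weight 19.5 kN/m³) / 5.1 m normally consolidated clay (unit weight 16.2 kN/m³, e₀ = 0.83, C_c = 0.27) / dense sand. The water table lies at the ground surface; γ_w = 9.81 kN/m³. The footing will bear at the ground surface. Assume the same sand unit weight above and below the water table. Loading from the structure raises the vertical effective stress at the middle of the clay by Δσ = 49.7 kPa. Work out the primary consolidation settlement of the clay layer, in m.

Mid-depth of clay below the ground surface: z = 2.6 + 5.1/2 = 5.15 m.
Total vertical stress at mid-clay: σ_v = 19.5×2.6 + 16.2×2.55 = 92.01 kPa.
Pore pressure: u = 9.81×(5.15 − 0) = 50.522 kPa.
Initial effective stress: σ'_0 = σ_v − u = 92.01 − 50.522 = 41.488 kPa.
Final effective stress: σ'_f = σ'_0 + Δσ = 41.488 + 49.7 = 91.188 kPa.
Normally consolidated clay, so the full stress increment lies on the virgin compression line:
S_c = C_c·H/(1+e₀)·log₁₀(σ'_f/σ'_0) = 0.27×5.1/(1+0.83)×log₁₀(91.188/41.488)
    = 0.75246 × 0.34202 = 0.2574 m

S_c ≈ 0.257 m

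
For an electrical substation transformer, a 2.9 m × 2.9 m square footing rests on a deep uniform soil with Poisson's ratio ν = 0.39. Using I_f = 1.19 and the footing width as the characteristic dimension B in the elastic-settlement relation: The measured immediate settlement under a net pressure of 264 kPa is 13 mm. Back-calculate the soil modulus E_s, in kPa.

S_e = q·B·(1−ν²)/E_s · I_f  ⇒  E_s = q·B·(1−ν²)·I_f / S_e.
E_s = 264 × 2.9 × 0.8479 × 1.19 / 0.013 = 59420 kPa

E_s ≈ 59400 kPa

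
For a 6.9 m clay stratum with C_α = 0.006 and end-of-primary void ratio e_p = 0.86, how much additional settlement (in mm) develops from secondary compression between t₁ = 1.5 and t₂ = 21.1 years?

S_s ≈ 25.6 mm

Secondary compression: S_s = C_α·H/(1+e_p)·log₁₀(t₂/t₁)
S_s = 0.006×6.9/(1+0.86)×log₁₀(21.1/1.5)
    = 0.02226 × 1.148 = 0.02556 m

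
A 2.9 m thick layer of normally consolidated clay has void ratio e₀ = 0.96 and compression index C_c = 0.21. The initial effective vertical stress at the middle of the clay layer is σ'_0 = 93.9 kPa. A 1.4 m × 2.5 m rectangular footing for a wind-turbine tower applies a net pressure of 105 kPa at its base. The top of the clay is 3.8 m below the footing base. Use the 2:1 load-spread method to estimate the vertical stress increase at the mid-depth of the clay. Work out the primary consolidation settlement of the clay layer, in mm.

S_c ≈ 9.88 mm

Mid-depth of clay below the footing base: z = 3.8 + 2.9/2 = 5.25 m.
Stress increase at mid-clay by the 2:1 spreading method:
Δσ = qBL/((B+z)(L+z)) = 105×1.4×2.5/((1.4+5.25)(2.5+5.25)) = 7.1307 kPa
Final effective stress: σ'_f = σ'_0 + Δσ = 93.9 + 7.1307 = 101.03 kPa.
Normally consolidated clay, so the full stress increment lies on the virgin compression line:
S_c = C_c·H/(1+e₀)·log₁₀(σ'_f/σ'_0) = 0.21×2.9/(1+0.96)×log₁₀(101.03/93.9)
    = 0.31071 × 0.031785 = 0.009876 m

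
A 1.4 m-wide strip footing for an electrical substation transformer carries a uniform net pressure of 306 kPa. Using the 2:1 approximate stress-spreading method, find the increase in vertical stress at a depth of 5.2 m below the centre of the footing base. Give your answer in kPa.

Δσ_z ≈ 64.9 kPa

By the 2:1 method the load spreads at 1 horizontal : 2 vertical, so at depth z the loaded area has grown by z in each plan dimension:
Δσ = qB/(B+z) = 306×1.4/(1.4+5.2) = 64.909 kPa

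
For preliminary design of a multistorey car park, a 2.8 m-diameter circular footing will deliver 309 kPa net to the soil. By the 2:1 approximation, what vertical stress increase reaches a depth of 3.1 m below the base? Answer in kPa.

Δσ_z ≈ 69.6 kPa

By the 2:1 method the load spreads at 1 horizontal : 2 vertical, so at depth z the loaded area has grown by z in each plan dimension:
Δσ ≈ qD²/(D+z)² = 309×2.8²/(2.8+3.1)² = 69.594 kPa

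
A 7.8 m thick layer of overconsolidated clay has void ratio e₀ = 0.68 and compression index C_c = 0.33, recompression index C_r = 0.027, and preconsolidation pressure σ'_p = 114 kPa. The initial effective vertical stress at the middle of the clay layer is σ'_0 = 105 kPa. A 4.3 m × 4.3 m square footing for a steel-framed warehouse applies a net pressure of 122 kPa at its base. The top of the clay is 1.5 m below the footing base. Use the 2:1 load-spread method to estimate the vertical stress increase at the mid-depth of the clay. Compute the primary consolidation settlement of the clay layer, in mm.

S_c ≈ 86.6 mm

Mid-depth of clay below the footing base: z = 1.5 + 7.8/2 = 5.4 m.
Stress increase at mid-clay by the 2:1 spreading method:
Δσ = qBL/((B+z)(L+z)) = 122×4.3×4.3/((4.3+5.4)(4.3+5.4)) = 23.975 kPa
Final effective stress: σ'_f = 105 + 23.975 = 128.97 kPa.
σ'_f = 128.97 > σ'_p = 114 kPa, so the stress path crosses the preconsolidation pressure — recompression up to σ'_p, then virgin compression beyond:
S_c = H/(1+e₀)·[C_r·log₁₀(σ'_p/σ'_0) + C_c·log₁₀(σ'_f/σ'_p)]
    = 7.8/1.68 × [0.027×log₁₀(114/105) + 0.33×log₁₀(128.97/114)]
    = 4.6429 × [0.00096432 + 0.017683] = 0.08658 m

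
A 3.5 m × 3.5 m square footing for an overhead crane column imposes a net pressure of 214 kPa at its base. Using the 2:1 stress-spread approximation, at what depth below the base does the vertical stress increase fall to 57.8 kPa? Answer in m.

2:1 spreading — at depth z the loaded area has grown by z in each plan dimension:
qB²/(B+z)² = Δσ_z ⇒ z = B(√(q/Δσ_z) − 1) = 3.5×(√(214/57.8) − 1) = 3.235 m

z ≈ 3.23 m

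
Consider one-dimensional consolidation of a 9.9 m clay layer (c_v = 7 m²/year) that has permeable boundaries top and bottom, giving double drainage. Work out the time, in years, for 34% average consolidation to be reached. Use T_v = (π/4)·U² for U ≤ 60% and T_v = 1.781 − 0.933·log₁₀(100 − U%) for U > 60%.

t ≈ 0.318 years

Drainage path length: H_d = H/2 = 4.95 m (double drainage).
U ≤ 60%: T_v = (π/4)·U² = (π/4)×0.34² = 0.090792.
t = T_v·H_d²/c_v = 0.090792×4.95²/7 = 0.3178 years.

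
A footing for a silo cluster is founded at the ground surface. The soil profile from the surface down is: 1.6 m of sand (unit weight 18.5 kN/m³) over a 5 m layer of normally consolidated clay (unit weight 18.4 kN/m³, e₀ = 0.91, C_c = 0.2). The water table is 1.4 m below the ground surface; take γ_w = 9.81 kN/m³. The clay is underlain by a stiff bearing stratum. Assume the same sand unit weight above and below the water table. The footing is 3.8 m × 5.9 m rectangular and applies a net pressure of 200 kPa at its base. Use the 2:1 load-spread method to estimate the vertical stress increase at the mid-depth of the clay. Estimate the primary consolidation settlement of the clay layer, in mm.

S_c ≈ 175 mm

Mid-depth of clay below the ground surface: z = 1.6 + 5/2 = 4.1 m.
Total vertical stress at mid-clay: σ_v = 18.5×1.6 + 18.4×2.5 = 75.6 kPa.
Pore pressure: u = 9.81×(4.1 − 1.4) = 26.487 kPa.
Initial effective stress: σ'_0 = σ_v − u = 75.6 − 26.487 = 49.113 kPa.
Stress increase at mid-clay by the 2:1 spreading method:
Δσ = qBL/((B+z)(L+z)) = 200×3.8×5.9/((3.8+4.1)(5.9+4.1)) = 56.759 kPa
Final effective stress: σ'_f = σ'_0 + Δσ = 49.113 + 56.759 = 105.87 kPa.
Normally consolidated clay, so the full stress increment lies on the virgin compression line:
S_c = C_c·H/(1+e₀)·log₁₀(σ'_f/σ'_0) = 0.2×5/(1+0.91)×log₁₀(105.87/49.113)
    = 0.52356 × 0.33358 = 0.1746 m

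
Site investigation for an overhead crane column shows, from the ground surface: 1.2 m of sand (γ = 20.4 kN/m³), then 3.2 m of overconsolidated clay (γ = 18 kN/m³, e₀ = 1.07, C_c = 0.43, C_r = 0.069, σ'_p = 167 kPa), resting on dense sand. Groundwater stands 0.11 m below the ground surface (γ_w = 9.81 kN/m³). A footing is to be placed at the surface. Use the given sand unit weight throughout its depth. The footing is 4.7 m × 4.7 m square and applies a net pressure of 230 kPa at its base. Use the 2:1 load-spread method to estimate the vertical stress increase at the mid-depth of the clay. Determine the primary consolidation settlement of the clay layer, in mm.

Mid-depth of clay below the ground surface: z = 1.2 + 3.2/2 = 2.8 m.
Total vertical stress at mid-clay: σ_v = 20.4×1.2 + 18×1.6 = 53.28 kPa.
Pore pressure: u = 9.81×(2.8 − 0.11) = 26.389 kPa.
Initial effective stress: σ'_0 = σ_v − u = 53.28 − 26.389 = 26.891 kPa.
Stress increase at mid-clay by the 2:1 spreading method:
Δσ = qBL/((B+z)(L+z)) = 230×4.7×4.7/((4.7+2.8)(4.7+2.8)) = 90.324 kPa
Final effective stress: σ'_f = 26.891 + 90.324 = 117.22 kPa.
σ'_f = 117.22 ≤ σ'_p = 167 kPa, so the clay remains overconsolidated and only the recompression index applies:
S_c = C_r·H/(1+e₀)·log₁₀(σ'_f/σ'_0) = 0.069×3.2/2.07×log₁₀(117.22/26.891)
    = 0.10667 × 0.63939 = 0.0682 m

S_c ≈ 68.2 mm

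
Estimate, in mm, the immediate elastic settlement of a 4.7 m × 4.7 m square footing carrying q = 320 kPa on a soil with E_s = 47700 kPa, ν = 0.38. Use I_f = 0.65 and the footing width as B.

S_e ≈ 17.5 mm

Immediate (elastic) settlement: S_e = q·B·(1−ν²)/E_s · I_f.
S_e = 320 × 4.7 × (1 − 0.38²) / 47700 × 0.65
    = 320 × 4.7 × 0.8556 / 47700 × 0.65
    = 0.01754 m = 17.54 mm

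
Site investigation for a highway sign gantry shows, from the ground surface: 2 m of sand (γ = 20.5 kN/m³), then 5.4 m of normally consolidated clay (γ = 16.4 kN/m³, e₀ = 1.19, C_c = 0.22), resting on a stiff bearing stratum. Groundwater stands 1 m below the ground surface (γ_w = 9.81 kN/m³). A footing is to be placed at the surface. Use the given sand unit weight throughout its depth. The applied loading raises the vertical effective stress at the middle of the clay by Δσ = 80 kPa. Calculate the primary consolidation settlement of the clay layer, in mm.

S_c ≈ 228 mm

Mid-depth of clay below the ground surface: z = 2 + 5.4/2 = 4.7 m.
Total vertical stress at mid-clay: σ_v = 20.5×2 + 16.4×2.7 = 85.28 kPa.
Pore pressure: u = 9.81×(4.7 − 1) = 36.297 kPa.
Initial effective stress: σ'_0 = σ_v − u = 85.28 − 36.297 = 48.983 kPa.
Final effective stress: σ'_f = σ'_0 + Δσ = 48.983 + 80 = 128.98 kPa.
Normally consolidated clay, so the full stress increment lies on the virgin compression line:
S_c = C_c·H/(1+e₀)·log₁₀(σ'_f/σ'_0) = 0.22×5.4/(1+1.19)×log₁₀(128.98/48.983)
    = 0.54247 × 0.42048 = 0.2281 m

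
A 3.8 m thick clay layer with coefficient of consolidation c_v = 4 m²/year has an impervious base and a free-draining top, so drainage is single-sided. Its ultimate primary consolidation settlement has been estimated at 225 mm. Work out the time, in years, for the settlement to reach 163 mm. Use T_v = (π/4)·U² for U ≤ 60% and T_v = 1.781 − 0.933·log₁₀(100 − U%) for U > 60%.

t ≈ 1.58 years

Drainage path length: H_d = H = 3.8 m (single drainage).
U = S(t)/S_ult = 163/225 = 0.7244.
U > 60%: T_v = 1.781 − 0.933·log₁₀(100 − 72.444) = 0.43728.
t = T_v·H_d²/c_v = 0.43728×3.8²/4 = 1.579 years.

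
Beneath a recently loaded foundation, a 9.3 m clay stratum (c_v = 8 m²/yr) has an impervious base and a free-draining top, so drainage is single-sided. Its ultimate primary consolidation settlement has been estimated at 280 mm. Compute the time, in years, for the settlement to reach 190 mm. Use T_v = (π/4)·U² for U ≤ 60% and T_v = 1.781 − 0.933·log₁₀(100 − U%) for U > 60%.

t ≈ 4.05 years

Drainage path length: H_d = H = 9.3 m (single drainage).
U = S(t)/S_ult = 190/280 = 0.6786.
U > 60%: T_v = 1.781 − 0.933·log₁₀(100 − 67.857) = 0.37489.
t = T_v·H_d²/c_v = 0.37489×9.3²/8 = 4.053 years.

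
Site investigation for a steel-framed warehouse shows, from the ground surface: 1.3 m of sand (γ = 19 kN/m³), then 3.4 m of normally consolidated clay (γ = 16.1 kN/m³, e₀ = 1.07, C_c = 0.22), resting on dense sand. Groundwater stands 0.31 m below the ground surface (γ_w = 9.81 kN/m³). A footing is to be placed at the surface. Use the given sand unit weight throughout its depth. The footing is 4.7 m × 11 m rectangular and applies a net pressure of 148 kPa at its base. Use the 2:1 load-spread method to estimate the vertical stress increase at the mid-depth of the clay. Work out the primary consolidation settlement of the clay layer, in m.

Mid-depth of clay below the ground surface: z = 1.3 + 3.4/2 = 3 m.
Total vertical stress at mid-clay: σ_v = 19×1.3 + 16.1×1.7 = 52.07 kPa.
Pore pressure: u = 9.81×(3 − 0.31) = 26.389 kPa.
Initial effective stress: σ'_0 = σ_v − u = 52.07 − 26.389 = 25.681 kPa.
Stress increase at mid-clay by the 2:1 spreading method:
Δσ = qBL/((B+z)(L+z)) = 148×4.7×11/((4.7+3)(11+3)) = 70.98 kPa
Final effective stress: σ'_f = σ'_0 + Δσ = 25.681 + 70.98 = 96.661 kPa.
Normally consolidated clay, so the full stress increment lies on the virgin compression line:
S_c = C_c·H/(1+e₀)·log₁₀(σ'_f/σ'_0) = 0.22×3.4/(1+1.07)×log₁₀(96.661/25.681)
    = 0.36135 × 0.57564 = 0.208 m

S_c ≈ 0.208 m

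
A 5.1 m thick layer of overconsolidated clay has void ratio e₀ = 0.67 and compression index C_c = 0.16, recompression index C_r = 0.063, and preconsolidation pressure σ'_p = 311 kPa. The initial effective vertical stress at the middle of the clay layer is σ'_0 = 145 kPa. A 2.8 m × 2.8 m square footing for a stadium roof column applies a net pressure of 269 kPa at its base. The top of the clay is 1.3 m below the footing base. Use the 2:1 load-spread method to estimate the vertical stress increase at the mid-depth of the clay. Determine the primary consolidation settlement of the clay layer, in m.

S_c ≈ 0.0238 m

Mid-depth of clay below the footing base: z = 1.3 + 5.1/2 = 3.85 m.
Stress increase at mid-clay by the 2:1 spreading method:
Δσ = qBL/((B+z)(L+z)) = 269×2.8×2.8/((2.8+3.85)(2.8+3.85)) = 47.69 kPa
Final effective stress: σ'_f = 145 + 47.69 = 192.69 kPa.
σ'_f = 192.69 ≤ σ'_p = 311 kPa, so the clay remains overconsolidated and only the recompression index applies:
S_c = C_r·H/(1+e₀)·log₁₀(σ'_f/σ'_0) = 0.063×5.1/1.67×log₁₀(192.69/145)
    = 0.1924 × 0.12349 = 0.02376 m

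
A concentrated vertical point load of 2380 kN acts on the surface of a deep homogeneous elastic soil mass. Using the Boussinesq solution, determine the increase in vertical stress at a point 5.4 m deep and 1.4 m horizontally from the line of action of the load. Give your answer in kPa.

Δσ_z ≈ 33.1 kPa

Boussinesq vertical stress below a point load on an elastic half-space:
Δσ_z = 3P/(2πz²) · [1 + (r/z)²]^(−5/2)
r/z = 1.4/5.4 = 0.25926; [1+(r/z)²]^(−5/2) = 0.8499.
Δσ_z = 3×2380/(2π×5.4²) × 0.8499 = 38.97 × 0.8499 = 33.12 kPa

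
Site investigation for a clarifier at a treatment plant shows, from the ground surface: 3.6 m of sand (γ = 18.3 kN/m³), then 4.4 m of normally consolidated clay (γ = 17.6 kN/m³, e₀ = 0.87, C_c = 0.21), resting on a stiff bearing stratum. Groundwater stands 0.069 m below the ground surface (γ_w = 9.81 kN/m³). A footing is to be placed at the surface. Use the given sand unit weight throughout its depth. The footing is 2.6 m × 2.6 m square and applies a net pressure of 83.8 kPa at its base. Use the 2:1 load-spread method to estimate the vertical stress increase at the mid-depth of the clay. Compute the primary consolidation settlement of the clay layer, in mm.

S_c ≈ 32.9 mm

Mid-depth of clay below the ground surface: z = 3.6 + 4.4/2 = 5.8 m.
Total vertical stress at mid-clay: σ_v = 18.3×3.6 + 17.6×2.2 = 104.6 kPa.
Pore pressure: u = 9.81×(5.8 − 0.069) = 56.221 kPa.
Initial effective stress: σ'_0 = σ_v − u = 104.6 − 56.221 = 48.379 kPa.
Stress increase at mid-clay by the 2:1 spreading method:
Δσ = qBL/((B+z)(L+z)) = 83.8×2.6×2.6/((2.6+5.8)(2.6+5.8)) = 8.0285 kPa
Final effective stress: σ'_f = σ'_0 + Δσ = 48.379 + 8.0285 = 56.407 kPa.
Normally consolidated clay, so the full stress increment lies on the virgin compression line:
S_c = C_c·H/(1+e₀)·log₁₀(σ'_f/σ'_0) = 0.21×4.4/(1+0.87)×log₁₀(56.407/48.379)
    = 0.49412 × 0.066676 = 0.03295 m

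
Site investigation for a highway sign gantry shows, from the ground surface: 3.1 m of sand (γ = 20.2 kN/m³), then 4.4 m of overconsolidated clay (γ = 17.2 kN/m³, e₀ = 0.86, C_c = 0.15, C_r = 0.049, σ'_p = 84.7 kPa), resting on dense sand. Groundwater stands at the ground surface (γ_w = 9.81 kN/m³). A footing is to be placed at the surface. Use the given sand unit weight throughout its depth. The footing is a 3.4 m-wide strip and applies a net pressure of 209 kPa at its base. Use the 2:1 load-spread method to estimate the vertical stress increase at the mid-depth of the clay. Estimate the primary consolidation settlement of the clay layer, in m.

S_c ≈ 0.0943 m

Mid-depth of clay below the ground surface: z = 3.1 + 4.4/2 = 5.3 m.
Total vertical stress at mid-clay: σ_v = 20.2×3.1 + 17.2×2.2 = 100.46 kPa.
Pore pressure: u = 9.81×(5.3 − 0) = 51.993 kPa.
Initial effective stress: σ'_0 = σ_v − u = 100.46 − 51.993 = 48.467 kPa.
Stress increase at mid-clay by the 2:1 spreading method:
Δσ = qB/(B+z) = 209×3.4/(3.4+5.3) = 81.678 kPa
Final effective stress: σ'_f = 48.467 + 81.678 = 130.14 kPa.
σ'_f = 130.14 > σ'_p = 84.7 kPa, so the stress path crosses the preconsolidation pressure — recompression up to σ'_p, then virgin compression beyond:
S_c = H/(1+e₀)·[C_r·log₁₀(σ'_p/σ'_0) + C_c·log₁₀(σ'_f/σ'_p)]
    = 4.4/1.86 × [0.049×log₁₀(84.7/48.467) + 0.15×log₁₀(130.14/84.7)]
    = 2.3656 × [0.011879 + 0.027979] = 0.09429 m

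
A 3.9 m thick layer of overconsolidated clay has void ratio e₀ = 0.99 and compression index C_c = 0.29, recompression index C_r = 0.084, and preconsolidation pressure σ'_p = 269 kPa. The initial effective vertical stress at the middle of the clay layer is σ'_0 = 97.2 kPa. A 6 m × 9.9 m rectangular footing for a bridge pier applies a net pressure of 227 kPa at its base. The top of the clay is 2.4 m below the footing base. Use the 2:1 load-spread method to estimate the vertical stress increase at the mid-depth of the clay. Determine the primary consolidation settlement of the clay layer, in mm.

Mid-depth of clay below the footing base: z = 2.4 + 3.9/2 = 4.35 m.
Stress increase at mid-clay by the 2:1 spreading method:
Δσ = qBL/((B+z)(L+z)) = 227×6×9.9/((6+4.35)(9.9+4.35)) = 91.423 kPa
Final effective stress: σ'_f = 97.2 + 91.423 = 188.62 kPa.
σ'_f = 188.62 ≤ σ'_p = 269 kPa, so the clay remains overconsolidated and only the recompression index applies:
S_c = C_r·H/(1+e₀)·log₁₀(σ'_f/σ'_0) = 0.084×3.9/1.99×log₁₀(188.62/97.2)
    = 0.16462 × 0.28792 = 0.0474 m

S_c ≈ 47.4 mm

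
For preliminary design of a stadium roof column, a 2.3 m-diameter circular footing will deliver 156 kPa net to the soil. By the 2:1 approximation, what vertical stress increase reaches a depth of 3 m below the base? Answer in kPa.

Δσ_z ≈ 29.4 kPa

By the 2:1 method the load spreads at 1 horizontal : 2 vertical, so at depth z the loaded area has grown by z in each plan dimension:
Δσ ≈ qD²/(D+z)² = 156×2.3²/(2.3+3)² = 29.378 kPa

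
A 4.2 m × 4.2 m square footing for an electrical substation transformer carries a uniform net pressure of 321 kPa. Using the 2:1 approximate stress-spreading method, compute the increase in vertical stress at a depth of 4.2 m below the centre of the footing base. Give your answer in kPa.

By the 2:1 method the load spreads at 1 horizontal : 2 vertical, so at depth z the loaded area has grown by z in each plan dimension:
Δσ = qBL/((B+z)(L+z)) = 321×4.2×4.2/((4.2+4.2)(4.2+4.2)) = 80.25 kPa

Δσ_z ≈ 80.2 kPa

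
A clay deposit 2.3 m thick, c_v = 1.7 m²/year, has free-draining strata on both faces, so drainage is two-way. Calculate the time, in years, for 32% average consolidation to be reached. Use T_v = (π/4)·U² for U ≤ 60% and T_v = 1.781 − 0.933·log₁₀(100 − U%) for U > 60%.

t ≈ 0.0626 years

Drainage path length: H_d = H/2 = 1.15 m (double drainage).
U ≤ 60%: T_v = (π/4)·U² = (π/4)×0.32² = 0.080425.
t = T_v·H_d²/c_v = 0.080425×1.15²/1.7 = 0.06257 years.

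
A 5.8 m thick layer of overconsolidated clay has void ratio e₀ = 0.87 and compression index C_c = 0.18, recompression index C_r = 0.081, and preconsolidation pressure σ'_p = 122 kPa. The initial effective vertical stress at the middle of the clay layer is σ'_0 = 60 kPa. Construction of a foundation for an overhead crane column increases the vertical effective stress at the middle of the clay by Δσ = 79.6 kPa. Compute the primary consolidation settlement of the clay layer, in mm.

Final effective stress: σ'_f = 60 + 79.6 = 139.6 kPa.
σ'_f = 139.6 > σ'_p = 122 kPa, so the stress path crosses the preconsolidation pressure — recompression up to σ'_p, then virgin compression beyond:
S_c = H/(1+e₀)·[C_r·log₁₀(σ'_p/σ'_0) + C_c·log₁₀(σ'_f/σ'_p)]
    = 5.8/1.87 × [0.081×log₁₀(122/60) + 0.18×log₁₀(139.6/122)]
    = 3.1016 × [0.024965 + 0.010535] = 0.1101 m

S_c ≈ 110 mm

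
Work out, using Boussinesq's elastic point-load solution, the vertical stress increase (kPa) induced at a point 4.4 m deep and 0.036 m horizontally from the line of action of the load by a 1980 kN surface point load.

Boussinesq vertical stress below a point load on an elastic half-space:
Δσ_z = 3P/(2πz²) · [1 + (r/z)²]^(−5/2)
r/z = 0.036/4.4 = 0.0081818; [1+(r/z)²]^(−5/2) = 0.99983.
Δσ_z = 3×1980/(2π×4.4²) × 0.99983 = 48.832 × 0.99983 = 48.82 kPa

Δσ_z ≈ 48.8 kPa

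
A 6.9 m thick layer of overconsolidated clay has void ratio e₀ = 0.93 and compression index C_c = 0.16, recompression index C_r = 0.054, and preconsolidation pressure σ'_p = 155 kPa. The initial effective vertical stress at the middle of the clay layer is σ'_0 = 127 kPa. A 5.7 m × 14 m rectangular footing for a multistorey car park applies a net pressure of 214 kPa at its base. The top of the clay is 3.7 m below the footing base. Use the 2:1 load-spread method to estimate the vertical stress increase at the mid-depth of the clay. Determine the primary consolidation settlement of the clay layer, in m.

Mid-depth of clay below the footing base: z = 3.7 + 6.9/2 = 7.15 m.
Stress increase at mid-clay by the 2:1 spreading method:
Δσ = qBL/((B+z)(L+z)) = 214×5.7×14/((5.7+7.15)(14+7.15)) = 62.835 kPa
Final effective stress: σ'_f = 127 + 62.835 = 189.84 kPa.
σ'_f = 189.84 > σ'_p = 155 kPa, so the stress path crosses the preconsolidation pressure — recompression up to σ'_p, then virgin compression beyond:
S_c = H/(1+e₀)·[C_r·log₁₀(σ'_p/σ'_0) + C_c·log₁₀(σ'_f/σ'_p)]
    = 6.9/1.93 × [0.054×log₁₀(155/127) + 0.16×log₁₀(189.84/155)]
    = 3.5751 × [0.0046725 + 0.014089] = 0.06707 m

S_c ≈ 0.0671 m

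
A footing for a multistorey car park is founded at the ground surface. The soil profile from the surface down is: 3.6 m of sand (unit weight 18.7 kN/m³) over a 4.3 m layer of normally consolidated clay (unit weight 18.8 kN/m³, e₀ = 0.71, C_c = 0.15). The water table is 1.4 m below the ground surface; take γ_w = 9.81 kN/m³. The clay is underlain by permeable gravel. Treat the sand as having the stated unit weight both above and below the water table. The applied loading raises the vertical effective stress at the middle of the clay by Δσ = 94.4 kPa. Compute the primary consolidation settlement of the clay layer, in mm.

Mid-depth of clay below the ground surface: z = 3.6 + 4.3/2 = 5.75 m.
Total vertical stress at mid-clay: σ_v = 18.7×3.6 + 18.8×2.15 = 107.74 kPa.
Pore pressure: u = 9.81×(5.75 − 1.4) = 42.673 kPa.
Initial effective stress: σ'_0 = σ_v − u = 107.74 − 42.673 = 65.067 kPa.
Final effective stress: σ'_f = σ'_0 + Δσ = 65.067 + 94.4 = 159.47 kPa.
Normally consolidated clay, so the full stress increment lies on the virgin compression line:
S_c = C_c·H/(1+e₀)·log₁₀(σ'_f/σ'_0) = 0.15×4.3/(1+0.71)×log₁₀(159.47/65.067)
    = 0.37719 × 0.38932 = 0.1468 m

S_c ≈ 147 mm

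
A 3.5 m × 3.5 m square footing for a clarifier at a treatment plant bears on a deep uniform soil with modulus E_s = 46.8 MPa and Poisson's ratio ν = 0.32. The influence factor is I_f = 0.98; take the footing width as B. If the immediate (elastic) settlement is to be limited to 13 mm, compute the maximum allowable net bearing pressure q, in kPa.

E_s = 46.8 MPa = 46800 kPa.
S_e = q·B·(1−ν²)/E_s · I_f  ⇒  q = S_e·E_s / (B·(1−ν²)·I_f).
q = 0.013 × 46800 / (3.5 × 0.8976 × 0.98) = 197.6 kPa

q ≈ 198 kPa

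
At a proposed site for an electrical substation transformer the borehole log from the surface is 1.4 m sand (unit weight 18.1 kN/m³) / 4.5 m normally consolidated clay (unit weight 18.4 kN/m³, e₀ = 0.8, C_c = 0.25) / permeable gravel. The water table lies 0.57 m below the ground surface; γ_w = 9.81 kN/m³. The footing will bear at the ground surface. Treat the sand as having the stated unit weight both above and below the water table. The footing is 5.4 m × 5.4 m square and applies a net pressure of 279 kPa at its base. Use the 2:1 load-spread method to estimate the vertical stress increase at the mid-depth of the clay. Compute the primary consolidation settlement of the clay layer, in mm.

Mid-depth of clay below the ground surface: z = 1.4 + 4.5/2 = 3.65 m.
Total vertical stress at mid-clay: σ_v = 18.1×1.4 + 18.4×2.25 = 66.74 kPa.
Pore pressure: u = 9.81×(3.65 − 0.57) = 30.215 kPa.
Initial effective stress: σ'_0 = σ_v − u = 66.74 − 30.215 = 36.525 kPa.
Stress increase at mid-clay by the 2:1 spreading method:
Δσ = qBL/((B+z)(L+z)) = 279×5.4×5.4/((5.4+3.65)(5.4+3.65)) = 99.333 kPa
Final effective stress: σ'_f = σ'_0 + Δσ = 36.525 + 99.333 = 135.86 kPa.
Normally consolidated clay, so the full stress increment lies on the virgin compression line:
S_c = C_c·H/(1+e₀)·log₁₀(σ'_f/σ'_0) = 0.25×4.5/(1+0.8)×log₁₀(135.86/36.525)
    = 0.625 × 0.5705 = 0.3566 m

S_c ≈ 357 mm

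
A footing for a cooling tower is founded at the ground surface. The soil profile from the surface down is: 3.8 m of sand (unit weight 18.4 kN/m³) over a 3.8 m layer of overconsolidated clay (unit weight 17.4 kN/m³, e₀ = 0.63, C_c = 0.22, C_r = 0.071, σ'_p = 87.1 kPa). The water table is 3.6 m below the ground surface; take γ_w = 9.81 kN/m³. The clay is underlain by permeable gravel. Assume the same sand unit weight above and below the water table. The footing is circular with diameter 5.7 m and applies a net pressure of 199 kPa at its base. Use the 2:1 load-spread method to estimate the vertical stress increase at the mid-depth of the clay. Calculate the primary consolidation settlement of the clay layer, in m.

Mid-depth of clay below the ground surface: z = 3.8 + 3.8/2 = 5.7 m.
Total vertical stress at mid-clay: σ_v = 18.4×3.8 + 17.4×1.9 = 102.98 kPa.
Pore pressure: u = 9.81×(5.7 − 3.6) = 20.601 kPa.
Initial effective stress: σ'_0 = σ_v − u = 102.98 − 20.601 = 82.379 kPa.
Stress increase at mid-clay by the 2:1 spreading method:
Δσ ≈ qD²/(D+z)² = 199×5.7²/(5.7+5.7)² = 49.75 kPa
Final effective stress: σ'_f = 82.379 + 49.75 = 132.13 kPa.
σ'_f = 132.13 > σ'_p = 87.1 kPa, so the stress path crosses the preconsolidation pressure — recompression up to σ'_p, then virgin compression beyond:
S_c = H/(1+e₀)·[C_r·log₁₀(σ'_p/σ'_0) + C_c·log₁₀(σ'_f/σ'_p)]
    = 3.8/1.63 × [0.071×log₁₀(87.1/82.379) + 0.22×log₁₀(132.13/87.1)]
    = 2.3313 × [0.0017183 + 0.039816] = 0.09683 m

S_c ≈ 0.0968 m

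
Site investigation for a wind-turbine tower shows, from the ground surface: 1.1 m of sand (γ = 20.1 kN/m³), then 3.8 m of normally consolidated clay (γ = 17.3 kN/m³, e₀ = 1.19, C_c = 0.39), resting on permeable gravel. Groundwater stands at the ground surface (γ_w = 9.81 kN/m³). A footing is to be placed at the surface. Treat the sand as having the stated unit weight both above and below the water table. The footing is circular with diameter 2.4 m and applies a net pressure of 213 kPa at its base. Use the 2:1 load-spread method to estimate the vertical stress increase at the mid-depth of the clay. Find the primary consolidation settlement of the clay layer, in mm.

Mid-depth of clay below the ground surface: z = 1.1 + 3.8/2 = 3 m.
Total vertical stress at mid-clay: σ_v = 20.1×1.1 + 17.3×1.9 = 54.98 kPa.
Pore pressure: u = 9.81×(3 − 0) = 29.43 kPa.
Initial effective stress: σ'_0 = σ_v − u = 54.98 − 29.43 = 25.55 kPa.
Stress increase at mid-clay by the 2:1 spreading method:
Δσ ≈ qD²/(D+z)² = 213×2.4²/(2.4+3)² = 42.074 kPa
Final effective stress: σ'_f = σ'_0 + Δσ = 25.55 + 42.074 = 67.624 kPa.
Normally consolidated clay, so the full stress increment lies on the virgin compression line:
S_c = C_c·H/(1+e₀)·log₁₀(σ'_f/σ'_0) = 0.39×3.8/(1+1.19)×log₁₀(67.624/25.55)
    = 0.67671 × 0.42271 = 0.2861 m

S_c ≈ 286 mm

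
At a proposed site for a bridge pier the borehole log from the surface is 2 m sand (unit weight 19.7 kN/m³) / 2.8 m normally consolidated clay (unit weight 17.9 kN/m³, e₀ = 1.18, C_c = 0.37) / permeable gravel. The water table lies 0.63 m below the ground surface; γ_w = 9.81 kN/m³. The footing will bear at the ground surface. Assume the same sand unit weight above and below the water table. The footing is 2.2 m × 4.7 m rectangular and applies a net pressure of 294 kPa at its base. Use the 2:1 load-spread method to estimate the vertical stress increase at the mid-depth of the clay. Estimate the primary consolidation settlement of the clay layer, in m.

S_c ≈ 0.212 m

Mid-depth of clay below the ground surface: z = 2 + 2.8/2 = 3.4 m.
Total vertical stress at mid-clay: σ_v = 19.7×2 + 17.9×1.4 = 64.46 kPa.
Pore pressure: u = 9.81×(3.4 − 0.63) = 27.174 kPa.
Initial effective stress: σ'_0 = σ_v − u = 64.46 − 27.174 = 37.286 kPa.
Stress increase at mid-clay by the 2:1 spreading method:
Δσ = qBL/((B+z)(L+z)) = 294×2.2×4.7/((2.2+3.4)(4.7+3.4)) = 67.019 kPa
Final effective stress: σ'_f = σ'_0 + Δσ = 37.286 + 67.019 = 104.31 kPa.
Normally consolidated clay, so the full stress increment lies on the virgin compression line:
S_c = C_c·H/(1+e₀)·log₁₀(σ'_f/σ'_0) = 0.37×2.8/(1+1.18)×log₁₀(104.31/37.286)
    = 0.47523 × 0.44678 = 0.2123 m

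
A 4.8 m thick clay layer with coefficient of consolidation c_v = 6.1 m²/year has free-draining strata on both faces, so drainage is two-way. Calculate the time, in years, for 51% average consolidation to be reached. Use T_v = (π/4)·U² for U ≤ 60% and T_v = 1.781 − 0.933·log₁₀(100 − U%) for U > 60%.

t ≈ 0.193 years

Drainage path length: H_d = H/2 = 2.4 m (double drainage).
U ≤ 60%: T_v = (π/4)·U² = (π/4)×0.51² = 0.20428.
t = T_v·H_d²/c_v = 0.20428×2.4²/6.1 = 0.1929 years.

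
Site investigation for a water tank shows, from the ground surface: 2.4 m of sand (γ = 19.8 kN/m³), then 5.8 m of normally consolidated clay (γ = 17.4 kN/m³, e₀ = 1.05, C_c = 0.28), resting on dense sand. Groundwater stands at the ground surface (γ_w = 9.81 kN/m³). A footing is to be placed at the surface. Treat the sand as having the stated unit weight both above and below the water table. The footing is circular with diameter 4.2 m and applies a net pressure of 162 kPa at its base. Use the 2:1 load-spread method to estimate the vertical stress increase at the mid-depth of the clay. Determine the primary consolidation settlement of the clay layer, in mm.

S_c ≈ 180 mm

Mid-depth of clay below the ground surface: z = 2.4 + 5.8/2 = 5.3 m.
Total vertical stress at mid-clay: σ_v = 19.8×2.4 + 17.4×2.9 = 97.98 kPa.
Pore pressure: u = 9.81×(5.3 − 0) = 51.993 kPa.
Initial effective stress: σ'_0 = σ_v − u = 97.98 − 51.993 = 45.987 kPa.
Stress increase at mid-clay by the 2:1 spreading method:
Δσ ≈ qD²/(D+z)² = 162×4.2²/(4.2+5.3)² = 31.664 kPa
Final effective stress: σ'_f = σ'_0 + Δσ = 45.987 + 31.664 = 77.651 kPa.
Normally consolidated clay, so the full stress increment lies on the virgin compression line:
S_c = C_c·H/(1+e₀)·log₁₀(σ'_f/σ'_0) = 0.28×5.8/(1+1.05)×log₁₀(77.651/45.987)
    = 0.7922 × 0.22751 = 0.1802 m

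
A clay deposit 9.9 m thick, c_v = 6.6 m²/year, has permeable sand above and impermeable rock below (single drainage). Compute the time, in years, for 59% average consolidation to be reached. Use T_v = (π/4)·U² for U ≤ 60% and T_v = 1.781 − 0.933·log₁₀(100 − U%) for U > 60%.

Drainage path length: H_d = H = 9.9 m (single drainage).
U ≤ 60%: T_v = (π/4)·U² = (π/4)×0.59² = 0.2734.
t = T_v·H_d²/c_v = 0.2734×9.9²/6.6 = 4.06 years.

t ≈ 4.06 years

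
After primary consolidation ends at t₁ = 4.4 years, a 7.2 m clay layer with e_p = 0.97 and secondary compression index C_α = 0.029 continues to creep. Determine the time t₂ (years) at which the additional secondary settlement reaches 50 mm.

S_s = C_α·H/(1+e_p)·log₁₀(t₂/t₁) ⇒ log₁₀(t₂/t₁) = S_s·(1+e_p)/(C_α·H).
log₁₀(t₂/t₁) = 0.05 × (1+0.97) / (0.029×7.2) = 0.4717
t₂ = t₁ × 10^0.4717 = 4.4 × 2.963 = 13.04 years

t₂ ≈ 13 years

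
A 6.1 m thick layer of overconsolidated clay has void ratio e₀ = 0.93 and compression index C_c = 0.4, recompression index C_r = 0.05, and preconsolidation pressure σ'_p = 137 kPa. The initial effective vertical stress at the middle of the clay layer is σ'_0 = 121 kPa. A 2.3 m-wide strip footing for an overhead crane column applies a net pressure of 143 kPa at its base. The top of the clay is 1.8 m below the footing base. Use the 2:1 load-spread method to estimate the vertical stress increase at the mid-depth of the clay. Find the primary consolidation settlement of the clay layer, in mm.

Mid-depth of clay below the footing base: z = 1.8 + 6.1/2 = 4.85 m.
Stress increase at mid-clay by the 2:1 spreading method:
Δσ = qB/(B+z) = 143×2.3/(2.3+4.85) = 46 kPa
Final effective stress: σ'_f = 121 + 46 = 167 kPa.
σ'_f = 167 > σ'_p = 137 kPa, so the stress path crosses the preconsolidation pressure — recompression up to σ'_p, then virgin compression beyond:
S_c = H/(1+e₀)·[C_r·log₁₀(σ'_p/σ'_0) + C_c·log₁₀(σ'_f/σ'_p)]
    = 6.1/1.93 × [0.05×log₁₀(137/121) + 0.4×log₁₀(167/137)]
    = 3.1606 × [0.0026968 + 0.034398] = 0.1172 m

S_c ≈ 117 mm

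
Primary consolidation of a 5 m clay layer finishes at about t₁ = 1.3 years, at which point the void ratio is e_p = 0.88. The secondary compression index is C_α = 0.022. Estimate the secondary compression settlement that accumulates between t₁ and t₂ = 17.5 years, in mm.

Secondary compression: S_s = C_α·H/(1+e_p)·log₁₀(t₂/t₁)
S_s = 0.022×5/(1+0.88)×log₁₀(17.5/1.3)
    = 0.05851 × 1.129 = 0.06606 m

S_s ≈ 66.1 mm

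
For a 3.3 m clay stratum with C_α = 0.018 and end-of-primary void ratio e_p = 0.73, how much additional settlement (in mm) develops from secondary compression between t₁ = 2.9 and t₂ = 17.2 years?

Secondary compression: S_s = C_α·H/(1+e_p)·log₁₀(t₂/t₁)
S_s = 0.018×3.3/(1+0.73)×log₁₀(17.2/2.9)
    = 0.03434 × 0.7731 = 0.02655 m

S_s ≈ 26.5 mm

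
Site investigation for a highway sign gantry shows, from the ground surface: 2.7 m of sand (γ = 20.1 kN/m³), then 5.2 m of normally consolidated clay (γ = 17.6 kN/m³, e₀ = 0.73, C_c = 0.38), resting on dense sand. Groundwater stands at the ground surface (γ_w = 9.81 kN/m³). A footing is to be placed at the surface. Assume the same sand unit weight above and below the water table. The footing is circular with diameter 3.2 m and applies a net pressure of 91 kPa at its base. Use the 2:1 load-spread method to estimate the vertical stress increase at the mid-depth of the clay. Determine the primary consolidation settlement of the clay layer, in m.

Mid-depth of clay below the ground surface: z = 2.7 + 5.2/2 = 5.3 m.
Total vertical stress at mid-clay: σ_v = 20.1×2.7 + 17.6×2.6 = 100.03 kPa.
Pore pressure: u = 9.81×(5.3 − 0) = 51.993 kPa.
Initial effective stress: σ'_0 = σ_v − u = 100.03 − 51.993 = 48.037 kPa.
Stress increase at mid-clay by the 2:1 spreading method:
Δσ ≈ qD²/(D+z)² = 91×3.2²/(3.2+5.3)² = 12.897 kPa
Final effective stress: σ'_f = σ'_0 + Δσ = 48.037 + 12.897 = 60.934 kPa.
Normally consolidated clay, so the full stress increment lies on the virgin compression line:
S_c = C_c·H/(1+e₀)·log₁₀(σ'_f/σ'_0) = 0.38×5.2/(1+0.73)×log₁₀(60.934/48.037)
    = 1.1422 × 0.10328 = 0.118 m

S_c ≈ 0.118 m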